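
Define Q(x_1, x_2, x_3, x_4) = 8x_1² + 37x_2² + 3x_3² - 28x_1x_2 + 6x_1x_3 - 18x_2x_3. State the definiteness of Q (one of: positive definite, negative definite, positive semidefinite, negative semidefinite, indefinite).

positive semidefinite

The associated matrix is A = [[8, -14, 3, 0], [-14, 37, -9, 0], [3, -9, 3, 0], [0, 0, 0, 0]].
Congruent diagonalization of A (simultaneous row and column reduction) yields pivots 8, 25/2, 3/4, 0.
That gives 3 positive, 1 zero pivots.
Hence Q is positive semidefinite.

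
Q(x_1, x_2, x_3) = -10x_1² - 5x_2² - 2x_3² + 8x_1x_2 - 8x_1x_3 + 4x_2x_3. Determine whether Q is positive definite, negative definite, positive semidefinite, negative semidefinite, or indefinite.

Write A = [[-10, 4, -4], [4, -5, 2], [-4, 2, -2]].
Applying the same elementary operations to the rows and columns of A produces a congruent diagonal matrix with entries -10, -17/5, -6/17.
That gives 3 negative pivots.
Hence Q is negative definite.

negative definite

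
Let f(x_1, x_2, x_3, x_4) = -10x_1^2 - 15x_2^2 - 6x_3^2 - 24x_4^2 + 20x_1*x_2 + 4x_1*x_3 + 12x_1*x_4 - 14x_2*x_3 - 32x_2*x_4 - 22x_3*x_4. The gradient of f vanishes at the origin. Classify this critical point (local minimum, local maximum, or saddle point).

local maximum

The Hessian at the origin is H = [[-20, 20, 4, 12], [20, -30, -14, -32], [4, -14, -12, -22], [12, -32, -22, -48]].
Symmetric row and column elimination reduces H to a congruent diagonal form with pivots -20, -10, -6/5, -2/3.
That gives 4 negative pivots.
H is negative definite, so the origin is a strict local maximum.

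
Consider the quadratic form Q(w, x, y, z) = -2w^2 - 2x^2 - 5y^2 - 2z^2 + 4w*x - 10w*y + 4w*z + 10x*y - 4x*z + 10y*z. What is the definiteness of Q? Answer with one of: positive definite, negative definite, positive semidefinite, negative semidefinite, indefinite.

indefinite

The associated matrix is A = [[-2, 2, -5, 2], [2, -2, 5, -2], [-5, 5, -5, 5], [2, -2, 5, -2]].
Row-reducing A symmetrically gives the diagonal entries -2, 0, 15/2, 0.
So there are 1 positive, 1 negative, 2 zero pivots.
Hence Q is indefinite.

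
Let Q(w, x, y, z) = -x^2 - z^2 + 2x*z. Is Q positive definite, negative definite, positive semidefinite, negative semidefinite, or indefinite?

The symmetric matrix is A = [[0, 0, 0, 0], [0, -1, 0, 1], [0, 0, 0, 0], [0, 1, 0, -1]].
Congruent diagonalization of A (simultaneous row and column reduction) yields pivots 0, -1, 0, 0.
So there are 1 negative, 3 zero pivots.
Hence Q is negative semidefinite.

negative semidefinite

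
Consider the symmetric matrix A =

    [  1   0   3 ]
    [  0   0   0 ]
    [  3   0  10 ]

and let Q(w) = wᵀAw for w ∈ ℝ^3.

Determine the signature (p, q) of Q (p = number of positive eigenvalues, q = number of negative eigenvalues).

(2, 0)

Congruent diagonalization of A (simultaneous row and column reduction) yields pivots 1, 0, 1.
That gives 2 positive, 1 zero pivots.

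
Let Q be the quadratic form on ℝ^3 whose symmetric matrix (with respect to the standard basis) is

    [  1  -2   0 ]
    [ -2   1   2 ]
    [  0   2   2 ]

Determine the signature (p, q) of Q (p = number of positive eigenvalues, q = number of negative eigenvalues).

(2, 1)

Congruent diagonalization of A (simultaneous row and column reduction) yields pivots 1, -3, 10/3.
Counting signs: 2 positive, 1 negative.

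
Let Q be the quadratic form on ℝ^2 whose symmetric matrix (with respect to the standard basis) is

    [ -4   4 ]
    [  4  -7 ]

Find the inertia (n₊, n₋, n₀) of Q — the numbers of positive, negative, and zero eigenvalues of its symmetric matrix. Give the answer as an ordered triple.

An LDLᵀ factorisation of A has diagonal entries -4, -3.
That gives 2 negative pivots.

(0, 2, 0)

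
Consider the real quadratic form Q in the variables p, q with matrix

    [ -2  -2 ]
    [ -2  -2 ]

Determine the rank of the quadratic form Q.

Symmetric row and column elimination reduces A to a congruent diagonal form with pivots -2, 0.
So there are 1 negative, 1 zero pivots.
The rank is the number of nonzero pivots: 1.

1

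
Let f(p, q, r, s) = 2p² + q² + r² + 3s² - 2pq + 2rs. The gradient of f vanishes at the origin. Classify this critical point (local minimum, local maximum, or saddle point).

The Hessian at the origin is H = [[4, -2, 0, 0], [-2, 2, 0, 0], [0, 0, 2, 2], [0, 0, 2, 6]].
Applying the same elementary operations to the rows and columns of H produces a congruent diagonal matrix with entries 4, 1, 2, 4.
That gives 4 positive pivots.
H is positive definite, so the origin is a strict local minimum.

local minimum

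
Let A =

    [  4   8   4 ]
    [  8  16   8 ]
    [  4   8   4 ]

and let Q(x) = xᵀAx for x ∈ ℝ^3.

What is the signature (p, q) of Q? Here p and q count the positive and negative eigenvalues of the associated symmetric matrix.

(1, 0)

Symmetric row and column elimination reduces A to a congruent diagonal form with pivots 4, 0, 0.
So there are 1 positive, 2 zero pivots.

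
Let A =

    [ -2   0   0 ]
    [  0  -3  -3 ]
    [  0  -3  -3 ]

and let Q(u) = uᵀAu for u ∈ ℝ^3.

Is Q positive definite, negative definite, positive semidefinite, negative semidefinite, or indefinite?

Applying the same elementary operations to the rows and columns of A produces a congruent diagonal matrix with entries -2, -3, 0.
So there are 2 negative, 1 zero pivots.
Hence Q is negative semidefinite.

negative semidefinite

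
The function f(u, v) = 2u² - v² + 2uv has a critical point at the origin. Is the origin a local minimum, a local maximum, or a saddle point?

saddle point

The Hessian at the origin is H = [[4, 2], [2, -2]].
det H = 4·-2 − (2)² = -12 < 0, so H is indefinite.
Therefore the origin is a saddle point.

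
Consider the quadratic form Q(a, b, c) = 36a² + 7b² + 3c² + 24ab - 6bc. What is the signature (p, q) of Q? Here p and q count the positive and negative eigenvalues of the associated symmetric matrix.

(2, 0)

The associated matrix is A = [[36, 12, 0], [12, 7, -3], [0, -3, 3]].
Row-reducing A symmetrically gives the diagonal entries 36, 3, 0.
Counting signs: 2 positive, 1 zero.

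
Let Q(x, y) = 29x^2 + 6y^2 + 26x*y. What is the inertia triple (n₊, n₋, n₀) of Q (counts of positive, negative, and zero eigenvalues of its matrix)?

Write A = [[29, 13], [13, 6]].
An LDLᵀ factorisation of A has diagonal entries 29, 5/29.
That gives 2 positive pivots.

(2, 0, 0)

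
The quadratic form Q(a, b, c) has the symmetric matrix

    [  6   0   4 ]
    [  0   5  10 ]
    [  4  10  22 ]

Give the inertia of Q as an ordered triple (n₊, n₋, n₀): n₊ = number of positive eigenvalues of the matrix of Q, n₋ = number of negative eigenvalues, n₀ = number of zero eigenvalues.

(2, 1, 0)

Congruent diagonalization of A (simultaneous row and column reduction) yields pivots 6, 5, -2/3.
That gives 2 positive, 1 negative pivots.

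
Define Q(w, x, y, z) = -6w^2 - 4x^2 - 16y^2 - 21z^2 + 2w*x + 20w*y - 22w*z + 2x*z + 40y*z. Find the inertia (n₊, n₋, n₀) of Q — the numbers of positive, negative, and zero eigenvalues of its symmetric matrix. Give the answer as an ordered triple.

(1, 3, 0)

The symmetric matrix is A = [[-6, 1, 10, -11], [1, -4, 0, 1], [10, 0, -16, 20], [-11, 1, 20, -21]].
Symmetric row and column elimination reduces A to a congruent diagonal form with pivots -6, -23/6, 32/23, -15/8.
Counting signs: 1 positive, 3 negative.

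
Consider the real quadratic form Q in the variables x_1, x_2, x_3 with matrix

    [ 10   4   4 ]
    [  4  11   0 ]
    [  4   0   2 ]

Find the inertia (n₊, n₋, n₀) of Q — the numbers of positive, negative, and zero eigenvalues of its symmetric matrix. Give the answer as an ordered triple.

(3, 0, 0)

An LDLᵀ factorisation of A has diagonal entries 10, 47/5, 6/47.
Counting signs: 3 positive.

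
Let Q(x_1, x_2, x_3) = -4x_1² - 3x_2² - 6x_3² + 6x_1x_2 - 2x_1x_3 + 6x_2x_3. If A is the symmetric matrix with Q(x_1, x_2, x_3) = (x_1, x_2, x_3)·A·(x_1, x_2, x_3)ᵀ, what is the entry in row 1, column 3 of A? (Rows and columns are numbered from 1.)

-1

The coefficient of x_1·x_3 in Q is -2. For a symmetric A this equals A[1,3] + A[3,1] = 2·A[1,3].
So A[1,3] = -2/2 = -1.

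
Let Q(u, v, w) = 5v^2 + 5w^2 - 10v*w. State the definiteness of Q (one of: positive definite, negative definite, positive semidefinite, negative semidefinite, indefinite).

positive semidefinite

The associated matrix is A = [[0, 0, 0], [0, 5, -5], [0, -5, 5]].
Row-reducing A symmetrically gives the diagonal entries 0, 5, 0.
Counting signs: 1 positive, 2 zero.
Hence Q is positive semidefinite.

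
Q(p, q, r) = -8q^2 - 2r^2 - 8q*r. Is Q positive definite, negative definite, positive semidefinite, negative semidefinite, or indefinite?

The associated matrix is A = [[0, 0, 0], [0, -8, -4], [0, -4, -2]].
Congruent diagonalization of A (simultaneous row and column reduction) yields pivots 0, -8, 0.
So there are 1 negative, 2 zero pivots.
Hence Q is negative semidefinite.

negative semidefinite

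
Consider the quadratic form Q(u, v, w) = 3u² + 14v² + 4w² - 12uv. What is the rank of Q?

3

Write A = [[3, -6, 0], [-6, 14, 0], [0, 0, 4]].
An LDLᵀ factorisation of A has diagonal entries 3, 2, 4.
So there are 3 positive pivots.
The rank is the number of nonzero pivots: 3.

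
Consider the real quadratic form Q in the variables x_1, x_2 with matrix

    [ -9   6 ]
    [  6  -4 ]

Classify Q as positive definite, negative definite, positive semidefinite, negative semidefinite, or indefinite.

negative semidefinite

For the 2×2 matrix [[-9, 6], [6, -4]]: det = -9·-4 − (6)² = 0, trace = -13.
det = 0 so one eigenvalue is zero; the form is semidefinite with the sign of the trace.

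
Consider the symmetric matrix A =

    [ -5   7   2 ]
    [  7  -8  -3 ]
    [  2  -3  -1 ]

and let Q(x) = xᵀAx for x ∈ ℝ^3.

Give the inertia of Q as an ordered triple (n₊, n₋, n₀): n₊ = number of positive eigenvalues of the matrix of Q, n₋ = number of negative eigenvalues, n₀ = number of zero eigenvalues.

(1, 2, 0)

Symmetric row and column elimination reduces A to a congruent diagonal form with pivots -5, 9/5, -2/9.
That gives 1 positive, 2 negative pivots.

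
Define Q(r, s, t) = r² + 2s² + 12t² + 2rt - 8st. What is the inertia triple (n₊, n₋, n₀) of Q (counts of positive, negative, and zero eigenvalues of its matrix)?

(3, 0, 0)

The associated matrix is A = [[1, 0, 1], [0, 2, -4], [1, -4, 12]].
Symmetric row and column elimination reduces A to a congruent diagonal form with pivots 1, 2, 3.
Counting signs: 3 positive.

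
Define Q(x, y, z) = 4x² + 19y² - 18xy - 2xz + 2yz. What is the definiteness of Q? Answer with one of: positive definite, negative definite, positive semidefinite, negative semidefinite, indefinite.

indefinite

Write A = [[4, -9, -1], [-9, 19, 1], [-1, 1, 0]].
Row-reducing A symmetrically gives the diagonal entries 4, -5/4, 1.
That gives 2 positive, 1 negative pivots.
Hence Q is indefinite.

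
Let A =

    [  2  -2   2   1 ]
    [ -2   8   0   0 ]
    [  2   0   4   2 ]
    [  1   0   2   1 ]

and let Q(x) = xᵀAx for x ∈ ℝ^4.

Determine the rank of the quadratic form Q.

Applying the same elementary operations to the rows and columns of A produces a congruent diagonal matrix with entries 2, 6, 4/3, 0.
Counting signs: 3 positive, 1 zero.
The rank is the number of nonzero pivots: 3.

3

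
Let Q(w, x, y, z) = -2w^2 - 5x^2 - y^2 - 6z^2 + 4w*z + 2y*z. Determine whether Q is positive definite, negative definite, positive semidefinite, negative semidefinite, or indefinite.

The associated matrix is A = [[-2, 0, 0, 2], [0, -5, 0, 0], [0, 0, -1, 1], [2, 0, 1, -6]].
Applying the same elementary operations to the rows and columns of A produces a congruent diagonal matrix with entries -2, -5, -1, -3.
That gives 4 negative pivots.
Hence Q is negative definite.

negative definite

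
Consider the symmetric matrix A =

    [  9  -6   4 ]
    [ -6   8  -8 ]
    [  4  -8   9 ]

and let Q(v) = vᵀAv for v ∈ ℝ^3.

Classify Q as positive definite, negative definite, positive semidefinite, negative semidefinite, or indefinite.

Applying the same elementary operations to the rows and columns of A produces a congruent diagonal matrix with entries 9, 4, 1/9.
So there are 3 positive pivots.
Hence Q is positive definite.

positive definite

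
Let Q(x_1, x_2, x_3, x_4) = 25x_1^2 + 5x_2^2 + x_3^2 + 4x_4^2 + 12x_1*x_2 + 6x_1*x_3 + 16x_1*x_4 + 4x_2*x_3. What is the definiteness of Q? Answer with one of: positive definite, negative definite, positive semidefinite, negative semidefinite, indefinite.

positive semidefinite

The associated matrix is A = [[25, 6, 3, 8], [6, 5, 2, 0], [3, 2, 1, 0], [8, 0, 0, 4]].
Symmetric row and column elimination reduces A to a congruent diagonal form with pivots 25, 89/25, 16/89, 0.
So there are 3 positive, 1 zero pivots.
Hence Q is positive semidefinite.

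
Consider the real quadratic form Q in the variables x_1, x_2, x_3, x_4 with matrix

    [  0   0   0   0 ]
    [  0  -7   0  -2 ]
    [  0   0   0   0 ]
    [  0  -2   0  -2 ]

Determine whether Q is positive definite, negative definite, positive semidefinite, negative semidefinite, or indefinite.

negative semidefinite

Applying the same elementary operations to the rows and columns of A produces a congruent diagonal matrix with entries 0, -7, 0, -10/7.
So there are 2 negative, 2 zero pivots.
Hence Q is negative semidefinite.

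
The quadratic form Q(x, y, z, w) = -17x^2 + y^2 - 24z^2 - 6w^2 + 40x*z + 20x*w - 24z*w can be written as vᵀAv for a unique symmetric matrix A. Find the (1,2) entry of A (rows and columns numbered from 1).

The coefficient of x·y in Q is 0. For a symmetric A this equals A[1,2] + A[2,1] = 2·A[1,2].
So A[1,2] = 0/2 = 0.

0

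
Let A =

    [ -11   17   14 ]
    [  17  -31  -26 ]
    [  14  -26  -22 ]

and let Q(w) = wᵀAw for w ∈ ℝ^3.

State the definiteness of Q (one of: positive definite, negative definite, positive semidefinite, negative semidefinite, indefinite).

Row-reducing A symmetrically gives the diagonal entries -11, -52/11, -2/13.
So there are 3 negative pivots.
Hence Q is negative definite.

negative definite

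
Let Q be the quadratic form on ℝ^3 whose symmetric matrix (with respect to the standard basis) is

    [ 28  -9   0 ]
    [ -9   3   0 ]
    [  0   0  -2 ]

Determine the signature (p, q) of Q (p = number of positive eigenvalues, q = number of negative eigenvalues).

(2, 1)

An LDLᵀ factorisation of A has diagonal entries 28, 3/28, -2.
That gives 2 positive, 1 negative pivots.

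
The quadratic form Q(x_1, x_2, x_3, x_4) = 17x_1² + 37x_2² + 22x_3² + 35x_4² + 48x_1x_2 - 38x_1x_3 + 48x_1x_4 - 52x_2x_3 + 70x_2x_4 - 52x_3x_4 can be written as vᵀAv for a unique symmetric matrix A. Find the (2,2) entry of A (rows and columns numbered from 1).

The coefficient of x_2² in Q is 37, and that is exactly A[2,2].

37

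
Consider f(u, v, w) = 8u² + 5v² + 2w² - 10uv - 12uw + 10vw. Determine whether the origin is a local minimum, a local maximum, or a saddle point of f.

saddle point

The Hessian at the origin is H = [[16, -10, -12], [-10, 10, 10], [-12, 10, 4]].
Row-reducing H symmetrically gives the diagonal entries 16, 15/4, -20/3.
So there are 2 positive, 1 negative pivots.
H is indefinite, so the origin is a saddle point.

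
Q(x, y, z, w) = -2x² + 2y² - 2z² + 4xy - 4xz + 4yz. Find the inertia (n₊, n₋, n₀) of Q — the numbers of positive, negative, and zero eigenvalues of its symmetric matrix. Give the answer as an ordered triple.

(1, 1, 2)

The symmetric matrix is A = [[-2, 2, -2, 0], [2, 2, 2, 0], [-2, 2, -2, 0], [0, 0, 0, 0]].
Row-reducing A symmetrically gives the diagonal entries -2, 4, 0, 0.
So there are 1 positive, 1 negative, 2 zero pivots.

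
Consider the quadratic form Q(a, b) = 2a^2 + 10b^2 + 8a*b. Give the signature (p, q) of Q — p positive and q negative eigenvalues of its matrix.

(2, 0)

Write A = [[2, 4], [4, 10]].
An LDLᵀ factorisation of A has diagonal entries 2, 2.
So there are 2 positive pivots.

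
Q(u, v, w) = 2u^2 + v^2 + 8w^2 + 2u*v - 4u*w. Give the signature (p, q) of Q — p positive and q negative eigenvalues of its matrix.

The associated matrix is A = [[2, 1, -2], [1, 1, 0], [-2, 0, 8]].
Congruent diagonalization of A (simultaneous row and column reduction) yields pivots 2, 1/2, 4.
Counting signs: 3 positive.

(3, 0)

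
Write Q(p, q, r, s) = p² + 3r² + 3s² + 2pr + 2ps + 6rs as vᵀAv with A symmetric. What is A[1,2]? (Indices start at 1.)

The coefficient of p·q in Q is 0. For a symmetric A this equals A[1,2] + A[2,1] = 2·A[1,2].
So A[1,2] = 0/2 = 0.

0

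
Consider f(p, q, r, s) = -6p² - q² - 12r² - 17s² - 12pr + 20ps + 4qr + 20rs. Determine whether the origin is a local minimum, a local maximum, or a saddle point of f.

local maximum

The Hessian at the origin is H = [[-12, 0, -12, 20], [0, -2, 4, 0], [-12, 4, -24, 20], [20, 0, 20, -34]].
Row-reducing H symmetrically gives the diagonal entries -12, -2, -4, -2/3.
So there are 4 negative pivots.
H is negative definite, so the origin is a strict local maximum.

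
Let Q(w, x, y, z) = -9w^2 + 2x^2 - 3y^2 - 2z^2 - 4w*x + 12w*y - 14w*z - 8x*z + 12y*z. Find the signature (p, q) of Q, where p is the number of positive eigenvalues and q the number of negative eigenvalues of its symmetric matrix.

(3, 1)

Write A = [[-9, -2, 6, -7], [-2, 2, 0, -4], [6, 0, -3, 6], [-7, -4, 6, -2]].
Row-reducing A symmetrically gives the diagonal entries -9, 22/9, 3/11, 1.
Counting signs: 3 positive, 1 negative.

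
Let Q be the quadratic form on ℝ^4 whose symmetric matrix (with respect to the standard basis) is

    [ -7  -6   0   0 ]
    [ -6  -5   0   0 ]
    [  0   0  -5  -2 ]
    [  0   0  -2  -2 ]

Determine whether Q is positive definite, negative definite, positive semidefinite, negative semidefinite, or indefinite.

indefinite

Congruent diagonalization of A (simultaneous row and column reduction) yields pivots -7, 1/7, -5, -6/5.
That gives 1 positive, 3 negative pivots.
Hence Q is indefinite.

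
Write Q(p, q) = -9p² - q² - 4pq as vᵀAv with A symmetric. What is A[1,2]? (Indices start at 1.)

-2

The coefficient of p·q in Q is -4. For a symmetric A this equals A[1,2] + A[2,1] = 2·A[1,2].
So A[1,2] = -4/2 = -2.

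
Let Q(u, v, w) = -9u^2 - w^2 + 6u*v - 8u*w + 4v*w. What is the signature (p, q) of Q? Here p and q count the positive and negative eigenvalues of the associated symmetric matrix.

(2, 1)

Write A = [[-9, 3, -4], [3, 0, 2], [-4, 2, -1]].
Applying the same elementary operations to the rows and columns of A produces a congruent diagonal matrix with entries -9, 1, 1/3.
So there are 2 positive, 1 negative pivots.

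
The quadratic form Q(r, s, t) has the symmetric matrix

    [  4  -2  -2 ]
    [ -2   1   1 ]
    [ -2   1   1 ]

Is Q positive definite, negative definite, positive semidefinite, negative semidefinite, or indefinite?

Row-reducing A symmetrically gives the diagonal entries 4, 0, 0.
Counting signs: 1 positive, 2 zero.
Hence Q is positive semidefinite.

positive semidefinite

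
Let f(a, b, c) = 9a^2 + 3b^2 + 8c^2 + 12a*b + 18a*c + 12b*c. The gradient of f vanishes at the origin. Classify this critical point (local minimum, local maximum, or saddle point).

The Hessian at the origin is H = [[18, 12, 18], [12, 6, 12], [18, 12, 16]].
Row-reducing H symmetrically gives the diagonal entries 18, -2, -2.
Counting signs: 1 positive, 2 negative.
H is indefinite, so the origin is a saddle point.

saddle point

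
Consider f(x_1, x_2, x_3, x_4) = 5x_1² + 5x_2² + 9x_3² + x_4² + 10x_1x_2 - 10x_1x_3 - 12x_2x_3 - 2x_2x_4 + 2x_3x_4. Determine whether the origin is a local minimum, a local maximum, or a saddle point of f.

saddle point

The Hessian at the origin is H = [[10, 10, -10, 0], [10, 10, -12, -2], [-10, -12, 18, 2], [0, -2, 2, 2]].
H is indefinite, so the origin is a saddle point.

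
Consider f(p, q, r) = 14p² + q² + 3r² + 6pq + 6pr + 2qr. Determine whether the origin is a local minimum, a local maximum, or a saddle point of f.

local minimum

The Hessian at the origin is H = [[28, 6, 6], [6, 2, 2], [6, 2, 6]].
Symmetric row and column elimination reduces H to a congruent diagonal form with pivots 28, 5/7, 4.
Counting signs: 3 positive.
H is positive definite, so the origin is a strict local minimum.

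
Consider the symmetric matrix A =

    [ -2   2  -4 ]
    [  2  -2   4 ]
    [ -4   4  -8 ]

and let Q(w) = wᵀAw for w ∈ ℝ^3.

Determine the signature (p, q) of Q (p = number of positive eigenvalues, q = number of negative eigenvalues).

Congruent diagonalization of A (simultaneous row and column reduction) yields pivots -2, 0, 0.
That gives 1 negative, 2 zero pivots.

(0, 1)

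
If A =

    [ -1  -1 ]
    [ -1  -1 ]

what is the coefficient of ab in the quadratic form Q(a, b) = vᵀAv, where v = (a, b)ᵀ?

The coefficient of ab is A[1,2] + A[2,1] = 2·(-1) = -2.

-2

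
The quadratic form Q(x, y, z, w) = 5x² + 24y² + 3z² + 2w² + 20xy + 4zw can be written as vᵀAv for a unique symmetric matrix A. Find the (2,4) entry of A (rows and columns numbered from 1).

The coefficient of y·w in Q is 0. For a symmetric A this equals A[2,4] + A[4,2] = 2·A[2,4].
So A[2,4] = 0/2 = 0.

0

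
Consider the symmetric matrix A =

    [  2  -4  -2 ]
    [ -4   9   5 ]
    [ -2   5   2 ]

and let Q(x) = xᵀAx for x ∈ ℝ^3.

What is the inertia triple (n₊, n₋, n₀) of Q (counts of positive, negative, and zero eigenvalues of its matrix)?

(2, 1, 0)

Applying the same elementary operations to the rows and columns of A produces a congruent diagonal matrix with entries 2, 1, -1.
So there are 2 positive, 1 negative pivots.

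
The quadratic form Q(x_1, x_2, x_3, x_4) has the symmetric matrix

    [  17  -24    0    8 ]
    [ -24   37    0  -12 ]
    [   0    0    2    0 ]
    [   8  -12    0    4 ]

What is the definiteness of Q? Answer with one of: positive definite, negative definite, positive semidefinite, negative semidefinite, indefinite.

Leading principal minors: Δ_1 = 17, Δ_2 = 53, Δ_3 = 106, Δ_4 = 8.
All leading principal minors are positive, so by Sylvester's criterion Q is positive definite.

positive definite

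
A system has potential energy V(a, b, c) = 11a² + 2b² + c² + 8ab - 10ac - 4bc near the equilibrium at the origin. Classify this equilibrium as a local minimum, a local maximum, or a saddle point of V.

The Hessian at the origin is H = [[22, 8, -10], [8, 4, -4], [-10, -4, 2]].
Applying the same elementary operations to the rows and columns of H produces a congruent diagonal matrix with entries 22, 12/11, -8/3.
That gives 2 positive, 1 negative pivots.
H is indefinite, so the origin is a saddle point.

saddle point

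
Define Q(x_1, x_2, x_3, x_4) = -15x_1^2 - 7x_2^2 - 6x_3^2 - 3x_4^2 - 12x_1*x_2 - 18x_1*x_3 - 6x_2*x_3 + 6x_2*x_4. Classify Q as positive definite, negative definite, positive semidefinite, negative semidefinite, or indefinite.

The associated matrix is A = [[-15, -6, -9, 0], [-6, -7, -3, 3], [-9, -3, -6, 0], [0, 3, 0, -3]].
Row-reducing A symmetrically gives the diagonal entries -15, -23/5, -12/23, -3/4.
Counting signs: 4 negative.
Hence Q is negative definite.

negative definite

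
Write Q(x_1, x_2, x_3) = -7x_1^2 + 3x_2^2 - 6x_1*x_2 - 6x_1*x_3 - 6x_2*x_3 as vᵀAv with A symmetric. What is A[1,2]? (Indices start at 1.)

The coefficient of x_1·x_2 in Q is -6. For a symmetric A this equals A[1,2] + A[2,1] = 2·A[1,2].
So A[1,2] = -6/2 = -3.

-3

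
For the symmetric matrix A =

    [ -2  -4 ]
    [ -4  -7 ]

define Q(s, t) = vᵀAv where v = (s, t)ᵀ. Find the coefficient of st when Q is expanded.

The coefficient of st is A[1,2] + A[2,1] = 2·(-4) = -8.

-8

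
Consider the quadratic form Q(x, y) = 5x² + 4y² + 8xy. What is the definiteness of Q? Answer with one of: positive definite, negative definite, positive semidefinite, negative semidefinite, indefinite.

The symmetric matrix is A = [[5, 4], [4, 4]].
Applying the same elementary operations to the rows and columns of A produces a congruent diagonal matrix with entries 5, 4/5.
Counting signs: 2 positive.
Hence Q is positive definite.

positive definite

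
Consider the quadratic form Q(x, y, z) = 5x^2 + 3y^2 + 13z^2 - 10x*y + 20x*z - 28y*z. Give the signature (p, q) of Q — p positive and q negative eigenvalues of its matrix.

Write A = [[5, -5, 10], [-5, 3, -14], [10, -14, 13]].
Applying the same elementary operations to the rows and columns of A produces a congruent diagonal matrix with entries 5, -2, 1.
That gives 2 positive, 1 negative pivots.

(2, 1)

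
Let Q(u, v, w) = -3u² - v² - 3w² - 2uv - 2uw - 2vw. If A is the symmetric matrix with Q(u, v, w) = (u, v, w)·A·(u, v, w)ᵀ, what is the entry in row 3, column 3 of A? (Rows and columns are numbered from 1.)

The coefficient of w² in Q is -3, and that is exactly A[3,3].

-3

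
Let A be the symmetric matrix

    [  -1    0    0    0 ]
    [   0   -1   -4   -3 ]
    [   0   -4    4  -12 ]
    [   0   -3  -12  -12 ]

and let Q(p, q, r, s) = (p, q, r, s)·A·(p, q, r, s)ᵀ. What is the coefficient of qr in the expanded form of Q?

-8

The coefficient of qr is A[2,3] + A[3,2] = 2·(-4) = -8.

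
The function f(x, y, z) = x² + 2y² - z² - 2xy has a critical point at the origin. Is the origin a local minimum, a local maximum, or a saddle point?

The Hessian at the origin is H = [[2, -2, 0], [-2, 4, 0], [0, 0, -2]].
Applying the same elementary operations to the rows and columns of H produces a congruent diagonal matrix with entries 2, 2, -2.
So there are 2 positive, 1 negative pivots.
H is indefinite, so the origin is a saddle point.

saddle point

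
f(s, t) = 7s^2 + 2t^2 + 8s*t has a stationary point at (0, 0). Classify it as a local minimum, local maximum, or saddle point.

saddle point

The Hessian at the origin is H = [[14, 8], [8, 4]].
det H = 14·4 − (8)² = -8 < 0, so H is indefinite.
Therefore the origin is a saddle point.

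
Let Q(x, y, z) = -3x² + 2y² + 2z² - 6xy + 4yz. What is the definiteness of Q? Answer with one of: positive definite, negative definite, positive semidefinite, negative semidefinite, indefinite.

The symmetric matrix is A = [[-3, -3, 0], [-3, 2, 2], [0, 2, 2]].
Row-reducing A symmetrically gives the diagonal entries -3, 5, 6/5.
Counting signs: 2 positive, 1 negative.
Hence Q is indefinite.

indefinite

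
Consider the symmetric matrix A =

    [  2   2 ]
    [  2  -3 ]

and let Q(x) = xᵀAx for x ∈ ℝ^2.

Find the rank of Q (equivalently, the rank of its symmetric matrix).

2

Applying the same elementary operations to the rows and columns of A produces a congruent diagonal matrix with entries 2, -5.
That gives 1 positive, 1 negative pivots.
The rank is the number of nonzero pivots: 2.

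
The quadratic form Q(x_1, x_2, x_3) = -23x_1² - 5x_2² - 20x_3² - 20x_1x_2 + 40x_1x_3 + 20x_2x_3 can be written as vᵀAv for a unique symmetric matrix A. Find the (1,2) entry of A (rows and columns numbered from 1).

-10

The coefficient of x_1·x_2 in Q is -20. For a symmetric A this equals A[1,2] + A[2,1] = 2·A[1,2].
So A[1,2] = -20/2 = -10.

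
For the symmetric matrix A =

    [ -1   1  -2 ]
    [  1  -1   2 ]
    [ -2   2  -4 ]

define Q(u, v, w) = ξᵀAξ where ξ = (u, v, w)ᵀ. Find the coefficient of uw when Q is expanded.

The coefficient of uw is A[1,3] + A[3,1] = 2·(-2) = -4.

-4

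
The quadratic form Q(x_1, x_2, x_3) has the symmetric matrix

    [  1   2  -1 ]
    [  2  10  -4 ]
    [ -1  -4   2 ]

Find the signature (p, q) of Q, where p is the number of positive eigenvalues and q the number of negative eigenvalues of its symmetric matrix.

(3, 0)

An LDLᵀ factorisation of A has diagonal entries 1, 6, 1/3.
Counting signs: 3 positive.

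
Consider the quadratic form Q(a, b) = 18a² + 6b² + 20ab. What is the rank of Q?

2

The associated matrix is A = [[18, 10], [10, 6]].
Congruent diagonalization of A (simultaneous row and column reduction) yields pivots 18, 4/9.
So there are 2 positive pivots.
The rank is the number of nonzero pivots: 2.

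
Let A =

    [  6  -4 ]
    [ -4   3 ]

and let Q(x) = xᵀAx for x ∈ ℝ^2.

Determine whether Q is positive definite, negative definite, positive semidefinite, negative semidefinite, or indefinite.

Leading principal minors: Δ_1 = 6, Δ_2 = 2.
All leading principal minors are positive, so by Sylvester's criterion Q is positive definite.

positive definite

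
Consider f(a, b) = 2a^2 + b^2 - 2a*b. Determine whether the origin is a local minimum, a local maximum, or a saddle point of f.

The Hessian at the origin is H = [[4, -2], [-2, 2]].
det H = 4·2 − (-2)² = 4 > 0 and H[1,1] = 4 > 0, so H is positive definite.
Therefore the origin is a local minimum.

local minimum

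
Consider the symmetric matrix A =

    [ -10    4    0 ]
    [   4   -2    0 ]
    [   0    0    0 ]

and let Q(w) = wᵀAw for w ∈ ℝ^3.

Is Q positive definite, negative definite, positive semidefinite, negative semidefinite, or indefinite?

negative semidefinite

Symmetric row and column elimination reduces A to a congruent diagonal form with pivots -10, -2/5, 0.
So there are 2 negative, 1 zero pivots.
Hence Q is negative semidefinite.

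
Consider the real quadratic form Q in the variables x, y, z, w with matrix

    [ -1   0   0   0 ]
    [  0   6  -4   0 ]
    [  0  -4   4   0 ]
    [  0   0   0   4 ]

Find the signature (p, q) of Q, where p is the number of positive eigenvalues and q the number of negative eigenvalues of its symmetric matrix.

(3, 1)

Congruent diagonalization of A (simultaneous row and column reduction) yields pivots -1, 6, 4/3, 4.
Counting signs: 3 positive, 1 negative.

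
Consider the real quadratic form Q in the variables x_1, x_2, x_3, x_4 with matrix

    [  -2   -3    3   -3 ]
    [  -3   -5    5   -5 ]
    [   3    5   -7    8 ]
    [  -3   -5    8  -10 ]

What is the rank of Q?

4

An LDLᵀ factorisation of A has diagonal entries -2, -1/2, -2, -1/2.
Counting signs: 4 negative.
The rank is the number of nonzero pivots: 4.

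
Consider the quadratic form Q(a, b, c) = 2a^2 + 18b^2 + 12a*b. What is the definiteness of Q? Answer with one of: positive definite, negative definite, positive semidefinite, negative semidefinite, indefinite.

positive semidefinite

The associated matrix is A = [[2, 6, 0], [6, 18, 0], [0, 0, 0]].
Applying the same elementary operations to the rows and columns of A produces a congruent diagonal matrix with entries 2, 0, 0.
Counting signs: 1 positive, 2 zero.
Hence Q is positive semidefinite.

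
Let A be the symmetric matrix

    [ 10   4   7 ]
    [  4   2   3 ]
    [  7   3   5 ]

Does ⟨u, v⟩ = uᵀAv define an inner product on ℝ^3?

Row-reducing A symmetrically gives the diagonal entries 10, 2/5, 0.
So there are 2 positive, 1 zero pivots.
Hence Q is positive semidefinite.
⟨·,·⟩ is an inner product exactly when A is positive definite.

no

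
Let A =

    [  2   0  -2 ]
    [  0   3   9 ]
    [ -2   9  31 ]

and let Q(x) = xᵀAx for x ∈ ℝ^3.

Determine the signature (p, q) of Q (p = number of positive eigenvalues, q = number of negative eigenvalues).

Row-reducing A symmetrically gives the diagonal entries 2, 3, 2.
Counting signs: 3 positive.

(3, 0)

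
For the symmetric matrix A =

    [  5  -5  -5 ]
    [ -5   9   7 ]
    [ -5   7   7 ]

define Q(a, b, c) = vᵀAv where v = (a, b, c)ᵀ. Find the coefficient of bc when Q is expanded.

The coefficient of bc is A[2,3] + A[3,2] = 2·7 = 14.

14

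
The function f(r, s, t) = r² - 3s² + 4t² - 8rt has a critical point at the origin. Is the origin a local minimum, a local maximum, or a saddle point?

The Hessian at the origin is H = [[2, 0, -8], [0, -6, 0], [-8, 0, 8]].
Applying the same elementary operations to the rows and columns of H produces a congruent diagonal matrix with entries 2, -6, -24.
That gives 1 positive, 2 negative pivots.
H is indefinite, so the origin is a saddle point.

saddle point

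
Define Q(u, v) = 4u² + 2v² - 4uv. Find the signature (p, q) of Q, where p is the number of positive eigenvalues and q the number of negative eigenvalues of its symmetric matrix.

Write A = [[4, -2], [-2, 2]].
Applying the same elementary operations to the rows and columns of A produces a congruent diagonal matrix with entries 4, 1.
That gives 2 positive pivots.

(2, 0)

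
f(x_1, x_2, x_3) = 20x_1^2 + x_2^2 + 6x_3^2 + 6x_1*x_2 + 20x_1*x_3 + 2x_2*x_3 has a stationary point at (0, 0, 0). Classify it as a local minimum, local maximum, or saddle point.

local minimum

The Hessian at the origin is H = [[40, 6, 20], [6, 2, 2], [20, 2, 12]].
Row-reducing H symmetrically gives the diagonal entries 40, 11/10, 12/11.
That gives 3 positive pivots.
H is positive definite, so the origin is a strict local minimum.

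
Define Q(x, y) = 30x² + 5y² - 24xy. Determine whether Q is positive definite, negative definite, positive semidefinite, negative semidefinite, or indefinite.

positive definite

The symmetric matrix of Q is A = [[30, -12], [-12, 5]].
Leading principal minors: Δ_1 = 30, Δ_2 = 6.
All leading principal minors are positive, so by Sylvester's criterion Q is positive definite.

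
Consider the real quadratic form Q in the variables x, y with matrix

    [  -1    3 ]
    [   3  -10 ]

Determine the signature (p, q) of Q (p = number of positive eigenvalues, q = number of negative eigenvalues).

(0, 2)

Symmetric row and column elimination reduces A to a congruent diagonal form with pivots -1, -1.
Counting signs: 2 negative.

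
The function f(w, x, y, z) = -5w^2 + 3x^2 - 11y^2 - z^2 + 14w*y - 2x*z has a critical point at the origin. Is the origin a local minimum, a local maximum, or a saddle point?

saddle point

The Hessian at the origin is H = [[-10, 0, 14, 0], [0, 6, 0, -2], [14, 0, -22, 0], [0, -2, 0, -2]].
Symmetric row and column elimination reduces H to a congruent diagonal form with pivots -10, 6, -12/5, -8/3.
That gives 1 positive, 3 negative pivots.
H is indefinite, so the origin is a saddle point.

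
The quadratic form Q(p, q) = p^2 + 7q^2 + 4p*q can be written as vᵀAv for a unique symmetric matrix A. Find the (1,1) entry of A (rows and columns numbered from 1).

1

The coefficient of p^2 in Q is 1, and that is exactly A[1,1].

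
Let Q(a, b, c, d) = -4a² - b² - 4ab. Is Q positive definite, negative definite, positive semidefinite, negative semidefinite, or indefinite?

negative semidefinite

The symmetric matrix is A = [[-4, -2, 0, 0], [-2, -1, 0, 0], [0, 0, 0, 0], [0, 0, 0, 0]].
Symmetric row and column elimination reduces A to a congruent diagonal form with pivots -4, 0, 0, 0.
So there are 1 negative, 3 zero pivots.
Hence Q is negative semidefinite.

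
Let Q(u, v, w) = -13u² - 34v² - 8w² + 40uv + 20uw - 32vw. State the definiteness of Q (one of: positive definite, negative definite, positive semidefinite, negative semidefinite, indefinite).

Write A = [[-13, 20, 10], [20, -34, -16], [10, -16, -8]].
Row-reducing A symmetrically gives the diagonal entries -13, -42/13, -4/21.
That gives 3 negative pivots.
Hence Q is negative definite.

negative definite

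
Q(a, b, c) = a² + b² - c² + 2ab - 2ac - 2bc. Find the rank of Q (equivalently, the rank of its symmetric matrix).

The associated matrix is A = [[1, 1, -1], [1, 1, -1], [-1, -1, -1]].
Symmetric row and column elimination reduces A to a congruent diagonal form with pivots 1, 0, -2.
So there are 1 positive, 1 negative, 1 zero pivots.
The rank is the number of nonzero pivots: 2.

2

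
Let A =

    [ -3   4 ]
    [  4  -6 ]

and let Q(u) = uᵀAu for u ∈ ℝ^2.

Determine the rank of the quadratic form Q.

2

Symmetric row and column elimination reduces A to a congruent diagonal form with pivots -3, -2/3.
That gives 2 negative pivots.
The rank is the number of nonzero pivots: 2.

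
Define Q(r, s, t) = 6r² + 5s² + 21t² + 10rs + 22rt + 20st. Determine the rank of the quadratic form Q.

2

The associated matrix is A = [[6, 5, 11], [5, 5, 10], [11, 10, 21]].
Row-reducing A symmetrically gives the diagonal entries 6, 5/6, 0.
So there are 2 positive, 1 zero pivots.
The rank is the number of nonzero pivots: 2.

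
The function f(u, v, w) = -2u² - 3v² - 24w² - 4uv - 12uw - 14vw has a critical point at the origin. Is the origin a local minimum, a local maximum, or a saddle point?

The Hessian at the origin is H = [[-4, -4, -12], [-4, -6, -14], [-12, -14, -48]].
Row-reducing H symmetrically gives the diagonal entries -4, -2, -10.
So there are 3 negative pivots.
H is negative definite, so the origin is a strict local maximum.

local maximum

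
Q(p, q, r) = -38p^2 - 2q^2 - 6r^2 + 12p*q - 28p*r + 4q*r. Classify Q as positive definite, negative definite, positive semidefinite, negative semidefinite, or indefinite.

The symmetric matrix is A = [[-38, 6, -14], [6, -2, 2], [-14, 2, -6]].
Row-reducing A symmetrically gives the diagonal entries -38, -20/19, -4/5.
So there are 3 negative pivots.
Hence Q is negative definite.

negative definite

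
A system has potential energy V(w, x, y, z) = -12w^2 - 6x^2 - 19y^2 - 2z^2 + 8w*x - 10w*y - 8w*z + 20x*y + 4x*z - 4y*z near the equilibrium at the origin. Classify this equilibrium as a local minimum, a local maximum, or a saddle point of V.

The Hessian at the origin is H = [[-24, 8, -10, -8], [8, -12, 20, 4], [-10, 20, -38, -4], [-8, 4, -4, -4]].
Symmetric row and column elimination reduces H to a congruent diagonal form with pivots -24, -28/3, -57/14, -8/19.
Counting signs: 4 negative.
H is negative definite, so the origin is a strict local maximum.

local maximum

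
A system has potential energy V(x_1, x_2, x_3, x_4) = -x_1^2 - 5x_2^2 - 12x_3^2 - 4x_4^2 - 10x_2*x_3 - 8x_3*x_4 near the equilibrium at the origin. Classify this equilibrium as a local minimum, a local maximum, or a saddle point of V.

local maximum

The Hessian at the origin is H = [[-2, 0, 0, 0], [0, -10, -10, 0], [0, -10, -24, -8], [0, 0, -8, -8]].
Applying the same elementary operations to the rows and columns of H produces a congruent diagonal matrix with entries -2, -10, -14, -24/7.
So there are 4 negative pivots.
H is negative definite, so the origin is a strict local maximum.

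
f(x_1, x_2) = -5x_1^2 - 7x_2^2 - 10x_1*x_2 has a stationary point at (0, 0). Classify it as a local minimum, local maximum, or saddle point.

local maximum

The Hessian at the origin is H = [[-10, -10], [-10, -14]].
det H = -10·-14 − (-10)² = 40 > 0 and H[1,1] = -10 < 0, so H is negative definite.
Therefore the origin is a local maximum.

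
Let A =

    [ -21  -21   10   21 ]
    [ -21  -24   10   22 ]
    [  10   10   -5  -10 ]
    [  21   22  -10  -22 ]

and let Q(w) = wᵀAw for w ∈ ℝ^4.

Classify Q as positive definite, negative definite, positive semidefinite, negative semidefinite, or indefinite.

negative definite

Leading principal minors: Δ_1 = -21, Δ_2 = 63, Δ_3 = -15, Δ_4 = 10.
The signs alternate starting with Δ_1 < 0, so by Sylvester's criterion Q is negative definite.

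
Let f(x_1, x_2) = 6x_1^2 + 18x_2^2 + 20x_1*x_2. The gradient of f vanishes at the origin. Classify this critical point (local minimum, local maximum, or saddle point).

local minimum

The Hessian at the origin is H = [[12, 20], [20, 36]].
det H = 12·36 − (20)² = 32 > 0 and H[1,1] = 12 > 0, so H is positive definite.
Therefore the origin is a local minimum.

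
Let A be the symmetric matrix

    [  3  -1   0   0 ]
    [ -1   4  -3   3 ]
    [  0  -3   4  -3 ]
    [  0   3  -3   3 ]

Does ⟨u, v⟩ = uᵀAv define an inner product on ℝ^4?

Leading principal minors: Δ_1 = 3, Δ_2 = 11, Δ_3 = 17, Δ_4 = 6.
All leading principal minors are positive, so by Sylvester's criterion Q is positive definite.
⟨·,·⟩ is an inner product exactly when A is positive definite.

yes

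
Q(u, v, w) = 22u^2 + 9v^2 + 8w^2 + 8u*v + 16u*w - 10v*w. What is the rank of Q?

3

The symmetric matrix is A = [[22, 4, 8], [4, 9, -5], [8, -5, 8]].
Congruent diagonalization of A (simultaneous row and column reduction) yields pivots 22, 91/11, 5/91.
Counting signs: 3 positive.
The rank is the number of nonzero pivots: 3.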